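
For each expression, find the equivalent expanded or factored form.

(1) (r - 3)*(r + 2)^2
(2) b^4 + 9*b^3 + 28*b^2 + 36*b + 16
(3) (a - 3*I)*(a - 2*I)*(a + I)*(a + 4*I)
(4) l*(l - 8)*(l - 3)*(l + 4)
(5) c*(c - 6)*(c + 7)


(1) = r^3 + r^2 - 8*r - 12
(2) = (b + 1)*(b + 2)^2*(b + 4)
(3) = a^4 + 15*a^2 - 10*I*a + 24
(4) = l^4 - 7*l^3 - 20*l^2 + 96*l
(5) = c^3 + c^2 - 42*c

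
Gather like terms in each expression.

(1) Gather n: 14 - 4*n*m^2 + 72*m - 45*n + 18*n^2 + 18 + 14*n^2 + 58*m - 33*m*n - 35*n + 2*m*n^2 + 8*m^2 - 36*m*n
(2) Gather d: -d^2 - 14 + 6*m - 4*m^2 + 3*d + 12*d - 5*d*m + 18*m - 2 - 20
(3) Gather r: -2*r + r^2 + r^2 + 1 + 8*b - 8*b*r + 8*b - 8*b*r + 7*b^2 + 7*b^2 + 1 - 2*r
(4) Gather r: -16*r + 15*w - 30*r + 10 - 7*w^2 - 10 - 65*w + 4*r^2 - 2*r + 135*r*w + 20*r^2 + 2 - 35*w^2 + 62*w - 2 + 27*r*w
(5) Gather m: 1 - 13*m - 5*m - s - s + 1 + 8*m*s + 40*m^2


(1) = 8*m^2 + 130*m + n^2*(2*m + 32) + n*(-4*m^2 - 69*m - 80) + 32
(2) = -d^2 + d*(15 - 5*m) - 4*m^2 + 24*m - 36
(3) = 14*b^2 + 16*b + 2*r^2 + r*(-16*b - 4) + 2
(4) = 24*r^2 + r*(162*w - 48) - 42*w^2 + 12*w
(5) = 40*m^2 + m*(8*s - 18) - 2*s + 2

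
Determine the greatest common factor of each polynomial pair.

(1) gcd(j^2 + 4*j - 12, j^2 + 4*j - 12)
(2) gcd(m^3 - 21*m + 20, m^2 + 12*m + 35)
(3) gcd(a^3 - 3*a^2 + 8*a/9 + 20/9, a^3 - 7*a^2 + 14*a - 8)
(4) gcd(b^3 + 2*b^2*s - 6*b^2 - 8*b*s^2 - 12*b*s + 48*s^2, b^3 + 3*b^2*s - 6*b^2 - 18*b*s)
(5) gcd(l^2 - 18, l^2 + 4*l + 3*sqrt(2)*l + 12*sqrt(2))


(1) = j^2 + 4*j - 12
(2) = m + 5
(3) = a - 2
(4) = gcd((b - 6)*(b - 2*s)*(b + 4*s), b*(b - 6)*(b + 3*s)) = b - 6
(5) = l + 3*sqrt(2)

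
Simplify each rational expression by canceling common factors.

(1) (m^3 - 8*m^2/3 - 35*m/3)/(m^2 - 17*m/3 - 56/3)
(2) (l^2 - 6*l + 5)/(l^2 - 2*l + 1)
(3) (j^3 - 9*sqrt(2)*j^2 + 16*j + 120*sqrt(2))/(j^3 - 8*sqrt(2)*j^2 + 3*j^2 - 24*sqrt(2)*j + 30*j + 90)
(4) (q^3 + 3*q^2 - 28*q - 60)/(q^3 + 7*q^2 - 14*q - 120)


(1) = (m^2 - 5*m)/(m - 8)
(2) = (l - 5)/(l - 1)
(3) = (j^2 - 4*sqrt(2)*j - 24)/(j^2 + j*(3 - 3*sqrt(2)) - 9*sqrt(2))
(4) = (q^2 - 3*q - 10)/(q^2 + q - 20)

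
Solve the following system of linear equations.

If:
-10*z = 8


Then:
z = -4/5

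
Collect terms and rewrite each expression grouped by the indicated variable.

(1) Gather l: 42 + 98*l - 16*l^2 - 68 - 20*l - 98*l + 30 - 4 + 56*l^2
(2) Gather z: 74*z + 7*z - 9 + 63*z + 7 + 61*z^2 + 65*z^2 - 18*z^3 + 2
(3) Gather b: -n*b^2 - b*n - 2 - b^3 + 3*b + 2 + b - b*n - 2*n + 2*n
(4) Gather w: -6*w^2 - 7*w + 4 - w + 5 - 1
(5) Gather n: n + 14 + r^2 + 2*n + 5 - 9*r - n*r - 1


(1) = 40*l^2 - 20*l
(2) = -18*z^3 + 126*z^2 + 144*z
(3) = -b^3 - b^2*n + b*(4 - 2*n)
(4) = -6*w^2 - 8*w + 8
(5) = n*(3 - r) + r^2 - 9*r + 18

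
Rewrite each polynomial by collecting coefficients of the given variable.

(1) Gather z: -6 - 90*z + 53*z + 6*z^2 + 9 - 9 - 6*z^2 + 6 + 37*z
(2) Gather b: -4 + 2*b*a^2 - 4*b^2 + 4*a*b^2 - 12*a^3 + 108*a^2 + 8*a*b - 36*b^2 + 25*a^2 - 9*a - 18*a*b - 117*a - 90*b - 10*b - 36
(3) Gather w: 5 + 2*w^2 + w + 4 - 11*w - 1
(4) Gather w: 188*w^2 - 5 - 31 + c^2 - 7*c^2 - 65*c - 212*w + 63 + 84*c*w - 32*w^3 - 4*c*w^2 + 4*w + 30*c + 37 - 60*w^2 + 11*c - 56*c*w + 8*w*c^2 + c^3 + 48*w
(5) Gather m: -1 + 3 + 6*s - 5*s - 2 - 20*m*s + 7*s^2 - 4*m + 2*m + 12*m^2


(1) = 0
(2) = -12*a^3 + 133*a^2 - 126*a + b^2*(4*a - 40) + b*(2*a^2 - 10*a - 100) - 40
(3) = 2*w^2 - 10*w + 8
(4) = c^3 - 6*c^2 - 24*c - 32*w^3 + w^2*(128 - 4*c) + w*(8*c^2 + 28*c - 160) + 64
(5) = 12*m^2 + m*(-20*s - 2) + 7*s^2 + s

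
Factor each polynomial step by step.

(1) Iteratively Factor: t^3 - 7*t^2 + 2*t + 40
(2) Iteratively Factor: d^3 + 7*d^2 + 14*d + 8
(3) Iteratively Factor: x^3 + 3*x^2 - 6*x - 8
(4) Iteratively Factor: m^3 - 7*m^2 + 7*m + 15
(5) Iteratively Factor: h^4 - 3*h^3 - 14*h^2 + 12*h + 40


(1) = (t - 5)*(t^2 - 2*t - 8) = (t - 5)*(t + 2)*(t - 4)
(2) = (d + 2)*(d^2 + 5*d + 4) = (d + 2)*(d + 4)*(d + 1)
(3) = (x + 4)*(x^2 - x - 2) = (x - 2)*(x + 4)*(x + 1)
(4) = (m + 1)*(m^2 - 8*m + 15) = (m - 3)*(m + 1)*(m - 5)
(5) = (h - 2)*(h^3 - h^2 - 16*h - 20) = (h - 2)*(h + 2)*(h^2 - 3*h - 10) = (h - 2)*(h + 2)^2*(h - 5)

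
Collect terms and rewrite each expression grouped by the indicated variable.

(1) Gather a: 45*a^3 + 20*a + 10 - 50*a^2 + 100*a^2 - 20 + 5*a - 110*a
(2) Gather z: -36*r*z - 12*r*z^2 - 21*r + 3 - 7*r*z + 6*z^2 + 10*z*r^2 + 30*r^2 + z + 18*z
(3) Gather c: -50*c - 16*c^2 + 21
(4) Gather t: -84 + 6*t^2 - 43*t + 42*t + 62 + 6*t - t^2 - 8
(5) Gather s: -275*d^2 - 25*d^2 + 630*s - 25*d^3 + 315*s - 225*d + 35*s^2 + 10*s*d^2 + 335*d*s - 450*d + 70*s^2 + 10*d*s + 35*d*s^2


(1) = 45*a^3 + 50*a^2 - 85*a - 10
(2) = 30*r^2 - 21*r + z^2*(6 - 12*r) + z*(10*r^2 - 43*r + 19) + 3
(3) = -16*c^2 - 50*c + 21
(4) = 5*t^2 + 5*t - 30
(5) = -25*d^3 - 300*d^2 - 675*d + s^2*(35*d + 105) + s*(10*d^2 + 345*d + 945)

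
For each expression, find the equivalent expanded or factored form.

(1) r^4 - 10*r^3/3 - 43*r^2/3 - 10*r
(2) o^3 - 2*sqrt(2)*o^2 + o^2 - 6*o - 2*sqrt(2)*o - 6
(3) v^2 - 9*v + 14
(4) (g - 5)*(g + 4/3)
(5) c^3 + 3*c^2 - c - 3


(1) = r*(r - 6)*(r + 1)*(r + 5/3)
(2) = (o + 1)*(o - 3*sqrt(2))*(o + sqrt(2))
(3) = (v - 7)*(v - 2)
(4) = g^2 - 11*g/3 - 20/3
(5) = (c - 1)*(c + 1)*(c + 3)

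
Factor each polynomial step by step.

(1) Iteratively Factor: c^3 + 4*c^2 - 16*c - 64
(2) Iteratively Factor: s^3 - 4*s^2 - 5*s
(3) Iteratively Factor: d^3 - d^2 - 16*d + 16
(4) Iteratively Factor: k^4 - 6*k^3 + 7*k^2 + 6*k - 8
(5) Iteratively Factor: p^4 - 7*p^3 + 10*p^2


(1) = (c + 4)*(c^2 - 16) = (c - 4)*(c + 4)*(c + 4)
(2) = (s + 1)*(s^2 - 5*s) = (s - 5)*(s + 1)*(s)
(3) = (d - 4)*(d^2 + 3*d - 4) = (d - 4)*(d - 1)*(d + 4)
(4) = (k - 1)*(k^3 - 5*k^2 + 2*k + 8) = (k - 2)*(k - 1)*(k^2 - 3*k - 4) = (k - 4)*(k - 2)*(k - 1)*(k + 1)
(5) = (p - 5)*(p^3 - 2*p^2) = p*(p - 5)*(p^2 - 2*p) = p^2*(p - 5)*(p - 2)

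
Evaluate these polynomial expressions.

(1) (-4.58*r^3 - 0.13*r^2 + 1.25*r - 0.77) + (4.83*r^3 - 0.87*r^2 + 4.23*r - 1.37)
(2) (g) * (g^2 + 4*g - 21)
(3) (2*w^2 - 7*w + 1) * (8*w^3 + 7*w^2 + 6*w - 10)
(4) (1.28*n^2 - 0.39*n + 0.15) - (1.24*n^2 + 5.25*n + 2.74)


(1) = 0.25*r^3 - 1.0*r^2 + 5.48*r - 2.14
(2) = g^3 + 4*g^2 - 21*g
(3) = 16*w^5 - 42*w^4 - 29*w^3 - 55*w^2 + 76*w - 10
(4) = 0.04*n^2 - 5.64*n - 2.59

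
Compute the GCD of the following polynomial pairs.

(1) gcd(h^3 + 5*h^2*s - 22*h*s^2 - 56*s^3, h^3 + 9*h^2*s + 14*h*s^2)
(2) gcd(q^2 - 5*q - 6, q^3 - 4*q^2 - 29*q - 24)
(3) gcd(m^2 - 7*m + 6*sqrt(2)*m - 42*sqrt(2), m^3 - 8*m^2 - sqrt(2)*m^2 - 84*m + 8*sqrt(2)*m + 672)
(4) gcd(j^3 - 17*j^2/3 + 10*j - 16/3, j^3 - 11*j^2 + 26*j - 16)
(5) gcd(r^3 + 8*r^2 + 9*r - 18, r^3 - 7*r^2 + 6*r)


(1) = gcd((h - 4*s)*(h + 2*s)*(h + 7*s), h*(h + 2*s)*(h + 7*s)) = h^2 + 9*h*s + 14*s^2
(2) = gcd((q - 6)*(q + 1), (q - 8)*(q + 1)*(q + 3)) = q + 1
(3) = m + 6*sqrt(2)
(4) = j^2 - 3*j + 2
(5) = r - 1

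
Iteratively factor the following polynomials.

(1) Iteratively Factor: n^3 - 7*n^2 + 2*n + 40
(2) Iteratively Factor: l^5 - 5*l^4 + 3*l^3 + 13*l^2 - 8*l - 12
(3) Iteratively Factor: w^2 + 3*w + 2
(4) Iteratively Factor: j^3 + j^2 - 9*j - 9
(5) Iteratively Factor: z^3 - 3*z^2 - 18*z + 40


(1) = (n - 4)*(n^2 - 3*n - 10) = (n - 5)*(n - 4)*(n + 2)
(2) = (l + 1)*(l^4 - 6*l^3 + 9*l^2 + 4*l - 12) = (l - 2)*(l + 1)*(l^3 - 4*l^2 + l + 6) = (l - 2)*(l + 1)^2*(l^2 - 5*l + 6) = (l - 3)*(l - 2)*(l + 1)^2*(l - 2)
(3) = (w + 1)*(w + 2)
(4) = (j + 1)*(j^2 - 9) = (j + 1)*(j + 3)*(j - 3)
(5) = (z + 4)*(z^2 - 7*z + 10) = (z - 5)*(z + 4)*(z - 2)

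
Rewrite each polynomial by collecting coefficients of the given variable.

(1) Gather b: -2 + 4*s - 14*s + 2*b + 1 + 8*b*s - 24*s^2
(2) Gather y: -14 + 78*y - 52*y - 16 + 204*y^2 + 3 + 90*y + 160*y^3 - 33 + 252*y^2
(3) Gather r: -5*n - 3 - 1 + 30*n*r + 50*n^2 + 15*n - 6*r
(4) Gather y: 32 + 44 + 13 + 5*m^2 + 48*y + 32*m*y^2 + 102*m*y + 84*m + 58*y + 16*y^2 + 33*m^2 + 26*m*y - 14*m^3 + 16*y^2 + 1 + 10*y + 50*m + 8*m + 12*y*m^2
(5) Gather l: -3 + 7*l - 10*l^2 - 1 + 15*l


(1) = b*(8*s + 2) - 24*s^2 - 10*s - 1
(2) = 160*y^3 + 456*y^2 + 116*y - 60
(3) = 50*n^2 + 10*n + r*(30*n - 6) - 4
(4) = -14*m^3 + 38*m^2 + 142*m + y^2*(32*m + 32) + y*(12*m^2 + 128*m + 116) + 90
(5) = -10*l^2 + 22*l - 4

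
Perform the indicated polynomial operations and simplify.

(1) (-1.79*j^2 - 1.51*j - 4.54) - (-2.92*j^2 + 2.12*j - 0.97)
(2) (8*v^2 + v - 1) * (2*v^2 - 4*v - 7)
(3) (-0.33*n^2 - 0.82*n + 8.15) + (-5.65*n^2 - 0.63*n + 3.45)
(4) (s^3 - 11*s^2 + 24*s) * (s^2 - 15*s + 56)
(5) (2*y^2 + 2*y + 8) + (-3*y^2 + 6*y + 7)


(1) = 1.13*j^2 - 3.63*j - 3.57
(2) = 16*v^4 - 30*v^3 - 62*v^2 - 3*v + 7
(3) = -5.98*n^2 - 1.45*n + 11.6
(4) = s^5 - 26*s^4 + 245*s^3 - 976*s^2 + 1344*s
(5) = -y^2 + 8*y + 15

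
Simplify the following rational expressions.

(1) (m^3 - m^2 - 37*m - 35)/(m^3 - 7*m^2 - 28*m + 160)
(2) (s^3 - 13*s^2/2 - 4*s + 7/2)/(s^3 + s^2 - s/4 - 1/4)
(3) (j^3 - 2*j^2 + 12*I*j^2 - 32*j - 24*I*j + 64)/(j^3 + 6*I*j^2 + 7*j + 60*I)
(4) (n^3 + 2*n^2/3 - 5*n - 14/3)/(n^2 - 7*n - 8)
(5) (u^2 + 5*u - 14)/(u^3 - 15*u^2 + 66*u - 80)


(1) = (m^2 - 6*m - 7)/(m^2 - 12*m + 32)
(2) = (2*s - 14)/(2*s + 1)
(3) = (j^2 + j*(-2 + 8*I) - 16*I)/(j^2 + 2*I*j + 15)
(4) = (3*n^2 - n - 14)/(3*n - 24)
(5) = (u + 7)/(u^2 - 13*u + 40)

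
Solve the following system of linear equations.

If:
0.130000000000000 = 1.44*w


Then:
w = 0.09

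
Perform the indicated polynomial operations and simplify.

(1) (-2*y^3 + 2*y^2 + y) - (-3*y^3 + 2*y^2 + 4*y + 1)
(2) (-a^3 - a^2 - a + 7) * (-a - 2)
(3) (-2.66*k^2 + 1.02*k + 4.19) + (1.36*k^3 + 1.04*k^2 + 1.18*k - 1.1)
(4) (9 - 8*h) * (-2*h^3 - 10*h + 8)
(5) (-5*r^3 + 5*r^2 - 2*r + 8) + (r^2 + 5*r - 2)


(1) = y^3 - 3*y - 1
(2) = a^4 + 3*a^3 + 3*a^2 - 5*a - 14
(3) = 1.36*k^3 - 1.62*k^2 + 2.2*k + 3.09
(4) = 16*h^4 - 18*h^3 + 80*h^2 - 154*h + 72
(5) = -5*r^3 + 6*r^2 + 3*r + 6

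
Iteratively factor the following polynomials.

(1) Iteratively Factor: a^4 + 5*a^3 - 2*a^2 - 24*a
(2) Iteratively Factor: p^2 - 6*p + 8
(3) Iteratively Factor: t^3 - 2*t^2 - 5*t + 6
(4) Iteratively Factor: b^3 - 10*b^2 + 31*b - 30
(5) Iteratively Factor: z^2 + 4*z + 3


(1) = (a)*(a^3 + 5*a^2 - 2*a - 24) = a*(a - 2)*(a^2 + 7*a + 12) = a*(a - 2)*(a + 4)*(a + 3)
(2) = (p - 4)*(p - 2)
(3) = (t - 1)*(t^2 - t - 6) = (t - 3)*(t - 1)*(t + 2)
(4) = (b - 3)*(b^2 - 7*b + 10) = (b - 3)*(b - 2)*(b - 5)
(5) = (z + 1)*(z + 3)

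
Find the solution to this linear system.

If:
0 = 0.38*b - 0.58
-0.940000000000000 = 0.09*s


Then:
b = 1.53
s = -10.44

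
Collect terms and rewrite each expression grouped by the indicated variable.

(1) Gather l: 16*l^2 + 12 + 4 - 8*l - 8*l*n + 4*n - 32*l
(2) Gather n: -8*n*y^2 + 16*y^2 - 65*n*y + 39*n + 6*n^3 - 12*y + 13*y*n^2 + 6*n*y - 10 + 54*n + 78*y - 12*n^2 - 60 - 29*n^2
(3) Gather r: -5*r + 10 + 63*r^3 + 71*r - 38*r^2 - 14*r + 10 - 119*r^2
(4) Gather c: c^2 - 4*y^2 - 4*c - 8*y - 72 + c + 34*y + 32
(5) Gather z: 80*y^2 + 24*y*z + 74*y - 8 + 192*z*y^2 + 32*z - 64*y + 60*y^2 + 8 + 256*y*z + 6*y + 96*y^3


(1) = 16*l^2 + l*(-8*n - 40) + 4*n + 16
(2) = 6*n^3 + n^2*(13*y - 41) + n*(-8*y^2 - 59*y + 93) + 16*y^2 + 66*y - 70
(3) = 63*r^3 - 157*r^2 + 52*r + 20
(4) = c^2 - 3*c - 4*y^2 + 26*y - 40
(5) = 96*y^3 + 140*y^2 + 16*y + z*(192*y^2 + 280*y + 32)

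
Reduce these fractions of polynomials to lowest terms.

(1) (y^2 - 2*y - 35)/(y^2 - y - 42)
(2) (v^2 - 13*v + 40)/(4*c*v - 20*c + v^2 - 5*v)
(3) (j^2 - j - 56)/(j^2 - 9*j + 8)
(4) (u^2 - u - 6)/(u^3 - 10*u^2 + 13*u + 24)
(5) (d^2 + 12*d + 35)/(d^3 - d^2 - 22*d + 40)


(1) = (y + 5)/(y + 6)
(2) = (v - 8)/(4*c + v)
(3) = (j + 7)/(j - 1)
(4) = (u + 2)/(u^2 - 7*u - 8)
(5) = (d + 7)/(d^2 - 6*d + 8)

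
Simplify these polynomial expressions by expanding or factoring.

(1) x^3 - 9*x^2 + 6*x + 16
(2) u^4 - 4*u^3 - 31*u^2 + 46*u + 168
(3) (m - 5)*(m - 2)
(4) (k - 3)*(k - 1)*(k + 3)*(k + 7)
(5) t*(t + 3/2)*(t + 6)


(1) = (x - 8)*(x - 2)*(x + 1)
(2) = (u - 7)*(u - 3)*(u + 2)*(u + 4)
(3) = m^2 - 7*m + 10
(4) = k^4 + 6*k^3 - 16*k^2 - 54*k + 63
(5) = t^3 + 15*t^2/2 + 9*t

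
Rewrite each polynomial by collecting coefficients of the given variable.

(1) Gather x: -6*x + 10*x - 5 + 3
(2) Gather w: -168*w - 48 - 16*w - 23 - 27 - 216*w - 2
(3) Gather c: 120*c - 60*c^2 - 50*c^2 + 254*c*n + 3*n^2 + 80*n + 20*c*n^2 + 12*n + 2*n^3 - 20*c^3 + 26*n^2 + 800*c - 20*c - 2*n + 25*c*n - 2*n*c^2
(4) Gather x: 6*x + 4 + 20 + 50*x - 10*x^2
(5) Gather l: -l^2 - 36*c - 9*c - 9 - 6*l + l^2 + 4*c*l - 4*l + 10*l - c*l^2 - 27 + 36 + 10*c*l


(1) = 4*x - 2
(2) = -400*w - 100
(3) = -20*c^3 + c^2*(-2*n - 110) + c*(20*n^2 + 279*n + 900) + 2*n^3 + 29*n^2 + 90*n
(4) = -10*x^2 + 56*x + 24
(5) = -c*l^2 + 14*c*l - 45*c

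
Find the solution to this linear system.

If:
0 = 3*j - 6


Then:
j = 2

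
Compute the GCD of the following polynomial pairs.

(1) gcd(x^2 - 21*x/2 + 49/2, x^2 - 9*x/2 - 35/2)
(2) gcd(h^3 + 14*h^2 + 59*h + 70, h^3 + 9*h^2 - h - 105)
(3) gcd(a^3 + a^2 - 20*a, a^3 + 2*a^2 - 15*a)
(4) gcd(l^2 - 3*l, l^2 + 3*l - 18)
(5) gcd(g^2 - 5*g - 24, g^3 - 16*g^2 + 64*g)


(1) = gcd((x - 7)*(x - 7/2), (x - 7)*(x + 5/2)) = x - 7
(2) = h^2 + 12*h + 35
(3) = gcd(a*(a - 4)*(a + 5), a*(a - 3)*(a + 5)) = a^2 + 5*a
(4) = l - 3
(5) = g - 8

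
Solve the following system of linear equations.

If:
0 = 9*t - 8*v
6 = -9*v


Then:
t = -16/27
v = -2/3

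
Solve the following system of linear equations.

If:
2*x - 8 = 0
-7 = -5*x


Then:
No Solution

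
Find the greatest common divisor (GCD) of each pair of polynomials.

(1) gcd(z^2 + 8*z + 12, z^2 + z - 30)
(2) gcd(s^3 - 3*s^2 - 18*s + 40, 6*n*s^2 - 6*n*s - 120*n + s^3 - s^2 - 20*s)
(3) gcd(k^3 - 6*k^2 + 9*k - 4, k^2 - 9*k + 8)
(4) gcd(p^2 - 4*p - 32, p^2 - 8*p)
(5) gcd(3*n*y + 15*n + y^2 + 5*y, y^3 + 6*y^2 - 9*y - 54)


(1) = gcd((z + 2)*(z + 6), (z - 5)*(z + 6)) = z + 6
(2) = gcd((s - 5)*(s - 2)*(s + 4), (6*n + s)*(s - 5)*(s + 4)) = s^2 - s - 20
(3) = k - 1
(4) = gcd((p - 8)*(p + 4), p*(p - 8)) = p - 8
(5) = 1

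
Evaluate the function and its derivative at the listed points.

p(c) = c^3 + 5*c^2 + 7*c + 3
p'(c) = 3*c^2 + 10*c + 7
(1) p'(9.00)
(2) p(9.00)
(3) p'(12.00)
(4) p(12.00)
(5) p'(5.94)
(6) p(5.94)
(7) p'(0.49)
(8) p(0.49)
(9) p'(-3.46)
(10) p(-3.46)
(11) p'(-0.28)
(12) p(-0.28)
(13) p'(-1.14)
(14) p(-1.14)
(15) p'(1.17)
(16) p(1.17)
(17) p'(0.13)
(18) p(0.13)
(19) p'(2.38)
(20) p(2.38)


(1) = 340.00
(2) = 1200.00
(3) = 559.00
(4) = 2535.00
(5) = 172.25
(6) = 430.58
(7) = 12.62
(8) = 7.75
(9) = 8.31
(10) = -2.78
(11) = 4.44
(12) = 1.41
(13) = -0.50
(14) = 0.04
(15) = 22.81
(16) = 19.64
(17) = 8.35
(18) = 4.00
(19) = 47.79
(20) = 61.46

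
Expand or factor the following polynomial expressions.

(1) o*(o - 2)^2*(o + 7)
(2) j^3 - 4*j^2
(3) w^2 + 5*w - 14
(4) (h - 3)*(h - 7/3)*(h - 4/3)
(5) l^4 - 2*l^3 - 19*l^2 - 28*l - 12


(1) = o^4 + 3*o^3 - 24*o^2 + 28*o
(2) = j^2*(j - 4)
(3) = (w - 2)*(w + 7)
(4) = h^3 - 20*h^2/3 + 127*h/9 - 28/3
(5) = (l - 6)*(l + 1)^2*(l + 2)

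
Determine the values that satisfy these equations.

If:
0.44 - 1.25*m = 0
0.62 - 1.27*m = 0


Then:
No Solution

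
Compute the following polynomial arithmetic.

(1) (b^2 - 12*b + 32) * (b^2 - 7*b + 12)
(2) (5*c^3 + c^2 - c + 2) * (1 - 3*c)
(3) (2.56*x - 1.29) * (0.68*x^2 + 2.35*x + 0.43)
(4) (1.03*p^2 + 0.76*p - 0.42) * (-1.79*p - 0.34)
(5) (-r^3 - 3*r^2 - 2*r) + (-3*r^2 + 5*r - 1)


(1) = b^4 - 19*b^3 + 128*b^2 - 368*b + 384
(2) = -15*c^4 + 2*c^3 + 4*c^2 - 7*c + 2
(3) = 1.7408*x^3 + 5.1388*x^2 - 1.9307*x - 0.5547
(4) = -1.8437*p^3 - 1.7106*p^2 + 0.4934*p + 0.1428
(5) = -r^3 - 6*r^2 + 3*r - 1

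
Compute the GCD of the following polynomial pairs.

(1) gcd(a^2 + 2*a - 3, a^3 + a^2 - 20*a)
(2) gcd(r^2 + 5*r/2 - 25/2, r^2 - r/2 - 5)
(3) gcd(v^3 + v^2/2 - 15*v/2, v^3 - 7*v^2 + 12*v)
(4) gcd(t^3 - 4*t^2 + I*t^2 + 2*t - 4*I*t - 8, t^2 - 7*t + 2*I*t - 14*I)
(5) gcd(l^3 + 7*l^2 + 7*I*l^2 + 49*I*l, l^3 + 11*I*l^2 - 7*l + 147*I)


(1) = 1
(2) = gcd((r - 5/2)*(r + 5), (r - 5/2)*(r + 2)) = r - 5/2
(3) = gcd(v*(v - 5/2)*(v + 3), v*(v - 4)*(v - 3)) = v
(4) = gcd((t - 4)*(t - I)*(t + 2*I), (t - 7)*(t + 2*I)) = t + 2*I
(5) = l + 7*I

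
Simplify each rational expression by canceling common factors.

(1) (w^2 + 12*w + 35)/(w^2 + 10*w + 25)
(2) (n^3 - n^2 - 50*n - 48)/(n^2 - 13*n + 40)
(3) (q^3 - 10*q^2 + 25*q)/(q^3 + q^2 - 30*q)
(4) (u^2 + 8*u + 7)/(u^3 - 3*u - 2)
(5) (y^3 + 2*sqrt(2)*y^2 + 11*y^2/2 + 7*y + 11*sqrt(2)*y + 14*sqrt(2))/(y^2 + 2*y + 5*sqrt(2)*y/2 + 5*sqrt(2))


(1) = (w + 7)/(w + 5)
(2) = (n^2 + 7*n + 6)/(n - 5)
(3) = (q - 5)/(q + 6)
(4) = (u + 7)/(u^2 - u - 2)
(5) = (4*y^2 + y*(8*sqrt(2) + 14) + 28*sqrt(2))/(4*y + 10*sqrt(2))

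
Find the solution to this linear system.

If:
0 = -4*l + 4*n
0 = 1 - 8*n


Then:
l = 1/8
n = 1/8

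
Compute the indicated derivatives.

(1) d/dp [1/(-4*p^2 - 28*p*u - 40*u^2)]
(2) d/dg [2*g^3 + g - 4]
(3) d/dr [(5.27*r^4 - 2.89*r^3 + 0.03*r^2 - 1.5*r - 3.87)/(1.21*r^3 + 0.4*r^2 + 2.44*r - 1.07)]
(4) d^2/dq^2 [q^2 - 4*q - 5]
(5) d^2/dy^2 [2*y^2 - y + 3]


(1) = (2*p + 7*u)/(4*(p^2 + 7*p*u + 10*u^2)^2)
(2) = 6*g^2 + 1
(3) = (6.3767*r^6 + 4.216*r^5 + 37.3841*r^4 - 33.0288*r^3 + 23.9982*r^2 + 3.0318*r + 11.0478)/(1.4641*r^6 + 0.968*r^5 + 6.0648*r^4 - 0.6374*r^3 + 5.0976*r^2 - 5.2216*r + 1.1449)
(4) = 2
(5) = 4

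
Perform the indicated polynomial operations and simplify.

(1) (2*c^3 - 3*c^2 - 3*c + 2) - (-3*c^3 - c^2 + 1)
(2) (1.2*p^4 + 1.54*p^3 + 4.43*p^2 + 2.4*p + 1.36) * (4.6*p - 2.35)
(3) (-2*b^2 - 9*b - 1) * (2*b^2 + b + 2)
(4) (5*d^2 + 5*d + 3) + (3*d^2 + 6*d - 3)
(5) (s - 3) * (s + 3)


(1) = 5*c^3 - 2*c^2 - 3*c + 1
(2) = 5.52*p^5 + 4.264*p^4 + 16.759*p^3 + 0.6295*p^2 + 0.616*p - 3.196
(3) = -4*b^4 - 20*b^3 - 15*b^2 - 19*b - 2
(4) = 8*d^2 + 11*d
(5) = s^2 - 9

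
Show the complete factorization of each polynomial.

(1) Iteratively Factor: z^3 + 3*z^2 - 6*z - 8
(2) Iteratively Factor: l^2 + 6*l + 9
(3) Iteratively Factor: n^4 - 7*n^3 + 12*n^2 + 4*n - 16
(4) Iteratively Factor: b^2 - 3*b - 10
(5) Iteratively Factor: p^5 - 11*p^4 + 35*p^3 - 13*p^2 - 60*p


(1) = (z + 4)*(z^2 - z - 2) = (z + 1)*(z + 4)*(z - 2)
(2) = (l + 3)*(l + 3)
(3) = (n - 4)*(n^3 - 3*n^2 + 4) = (n - 4)*(n - 2)*(n^2 - n - 2) = (n - 4)*(n - 2)*(n + 1)*(n - 2)
(4) = (b + 2)*(b - 5)
(5) = (p - 5)*(p^4 - 6*p^3 + 5*p^2 + 12*p) = (p - 5)*(p + 1)*(p^3 - 7*p^2 + 12*p) = (p - 5)*(p - 3)*(p + 1)*(p^2 - 4*p) = (p - 5)*(p - 4)*(p - 3)*(p + 1)*(p)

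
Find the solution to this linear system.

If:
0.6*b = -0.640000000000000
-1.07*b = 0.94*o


Then:
b = -1.07
o = 1.21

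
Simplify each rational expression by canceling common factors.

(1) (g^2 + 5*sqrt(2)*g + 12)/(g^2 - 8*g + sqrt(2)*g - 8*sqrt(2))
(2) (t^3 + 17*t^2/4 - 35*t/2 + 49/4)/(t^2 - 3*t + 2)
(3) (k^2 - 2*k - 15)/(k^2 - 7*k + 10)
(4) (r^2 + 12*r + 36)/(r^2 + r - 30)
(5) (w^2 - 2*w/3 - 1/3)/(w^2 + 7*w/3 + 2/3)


(1) = (g^2 + 5*sqrt(2)*g + 12)/(g^2 + g*(-8 + sqrt(2)) - 8*sqrt(2))
(2) = (4*t^2 + 21*t - 49)/(4*t - 8)
(3) = (k + 3)/(k - 2)
(4) = (r + 6)/(r - 5)
(5) = (w - 1)/(w + 2)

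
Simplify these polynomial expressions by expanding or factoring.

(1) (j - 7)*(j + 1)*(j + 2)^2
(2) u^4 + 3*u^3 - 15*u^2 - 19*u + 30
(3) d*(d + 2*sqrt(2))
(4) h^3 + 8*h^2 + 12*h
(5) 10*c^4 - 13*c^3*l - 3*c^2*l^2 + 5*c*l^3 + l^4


(1) = j^4 - 2*j^3 - 27*j^2 - 52*j - 28
(2) = (u - 3)*(u - 1)*(u + 2)*(u + 5)
(3) = d^2 + 2*sqrt(2)*d
(4) = h*(h + 2)*(h + 6)
(5) = (-c + l)^2*(2*c + l)*(5*c + l)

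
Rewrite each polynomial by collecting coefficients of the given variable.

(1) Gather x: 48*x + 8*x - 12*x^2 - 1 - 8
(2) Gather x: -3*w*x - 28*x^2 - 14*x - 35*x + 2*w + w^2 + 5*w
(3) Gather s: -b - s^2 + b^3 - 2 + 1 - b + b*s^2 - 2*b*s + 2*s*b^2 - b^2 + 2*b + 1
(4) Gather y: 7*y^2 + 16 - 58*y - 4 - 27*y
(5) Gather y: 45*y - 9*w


(1) = -12*x^2 + 56*x - 9
(2) = w^2 + 7*w - 28*x^2 + x*(-3*w - 49)
(3) = b^3 - b^2 + s^2*(b - 1) + s*(2*b^2 - 2*b)
(4) = 7*y^2 - 85*y + 12
(5) = -9*w + 45*y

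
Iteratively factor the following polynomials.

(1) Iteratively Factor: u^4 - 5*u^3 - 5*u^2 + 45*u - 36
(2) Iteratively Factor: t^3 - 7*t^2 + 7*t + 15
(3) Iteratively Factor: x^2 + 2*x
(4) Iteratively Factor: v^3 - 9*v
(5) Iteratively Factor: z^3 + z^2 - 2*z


(1) = (u + 3)*(u^3 - 8*u^2 + 19*u - 12) = (u - 1)*(u + 3)*(u^2 - 7*u + 12) = (u - 3)*(u - 1)*(u + 3)*(u - 4)
(2) = (t - 3)*(t^2 - 4*t - 5) = (t - 3)*(t + 1)*(t - 5)
(3) = (x + 2)*(x)
(4) = (v - 3)*(v^2 + 3*v) = v*(v - 3)*(v + 3)
(5) = (z - 1)*(z^2 + 2*z) = z*(z - 1)*(z + 2)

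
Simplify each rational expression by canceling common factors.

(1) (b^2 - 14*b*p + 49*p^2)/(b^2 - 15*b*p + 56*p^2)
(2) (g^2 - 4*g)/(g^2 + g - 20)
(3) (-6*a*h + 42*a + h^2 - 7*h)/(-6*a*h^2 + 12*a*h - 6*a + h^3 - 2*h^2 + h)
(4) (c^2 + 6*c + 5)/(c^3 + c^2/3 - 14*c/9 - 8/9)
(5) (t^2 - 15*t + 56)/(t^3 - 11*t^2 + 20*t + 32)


(1) = (-b + 7*p)/(-b + 8*p)
(2) = g/(g + 5)
(3) = (h - 7)/(h^2 - 2*h + 1)
(4) = (9*c + 45)/(9*c^2 - 6*c - 8)
(5) = (t - 7)/(t^2 - 3*t - 4)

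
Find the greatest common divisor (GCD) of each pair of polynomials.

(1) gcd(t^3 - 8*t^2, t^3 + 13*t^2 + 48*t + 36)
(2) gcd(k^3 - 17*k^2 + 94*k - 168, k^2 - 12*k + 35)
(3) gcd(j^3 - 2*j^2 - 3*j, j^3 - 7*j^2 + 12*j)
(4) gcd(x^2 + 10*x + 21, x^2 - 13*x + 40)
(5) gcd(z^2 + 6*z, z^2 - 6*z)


(1) = 1
(2) = gcd((k - 7)*(k - 6)*(k - 4), (k - 7)*(k - 5)) = k - 7
(3) = j^2 - 3*j
(4) = gcd((x + 3)*(x + 7), (x - 8)*(x - 5)) = 1
(5) = z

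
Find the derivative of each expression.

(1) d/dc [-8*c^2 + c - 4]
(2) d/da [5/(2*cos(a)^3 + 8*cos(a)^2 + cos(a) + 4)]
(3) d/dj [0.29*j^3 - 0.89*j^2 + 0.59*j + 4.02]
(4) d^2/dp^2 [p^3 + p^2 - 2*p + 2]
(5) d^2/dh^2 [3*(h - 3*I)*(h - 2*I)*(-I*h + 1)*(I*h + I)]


(1) = 1 - 16*c
(2) = 5*(6*cos(a)^2 + 16*cos(a) + 1)*sin(a)/((2*sin(a)^2 - 3)^2*(cos(a) + 4)^2)
(3) = 0.87*j^2 - 1.78*j + 0.59
(4) = 6*p + 2
(5) = 36*h^2 + h*(18 - 72*I) - 6 - 24*I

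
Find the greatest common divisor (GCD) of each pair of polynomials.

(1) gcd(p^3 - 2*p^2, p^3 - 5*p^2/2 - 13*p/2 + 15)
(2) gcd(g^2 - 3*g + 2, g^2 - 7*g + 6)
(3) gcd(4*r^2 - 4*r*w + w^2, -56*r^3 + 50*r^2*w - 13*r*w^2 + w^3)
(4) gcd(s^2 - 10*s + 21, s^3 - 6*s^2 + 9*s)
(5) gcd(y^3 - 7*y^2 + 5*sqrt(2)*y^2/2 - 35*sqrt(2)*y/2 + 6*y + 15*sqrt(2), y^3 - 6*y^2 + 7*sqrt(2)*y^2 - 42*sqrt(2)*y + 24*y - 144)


(1) = p - 2
(2) = g - 1
(3) = gcd((-2*r + w)^2, (-7*r + w)*(-4*r + w)*(-2*r + w)) = 2*r - w
(4) = gcd((s - 7)*(s - 3), s*(s - 3)^2) = s - 3
(5) = y - 6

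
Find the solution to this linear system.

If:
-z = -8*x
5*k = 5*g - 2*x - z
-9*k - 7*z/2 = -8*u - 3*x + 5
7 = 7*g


Then:
g = 1
k = 1 - z/4
u = 7*z/64 + 7/4
x = z/8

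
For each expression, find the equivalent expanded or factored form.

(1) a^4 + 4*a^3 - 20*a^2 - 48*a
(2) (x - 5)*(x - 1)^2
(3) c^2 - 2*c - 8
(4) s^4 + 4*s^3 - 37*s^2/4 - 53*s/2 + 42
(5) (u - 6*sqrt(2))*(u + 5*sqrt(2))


(1) = a*(a - 4)*(a + 2)*(a + 6)
(2) = x^3 - 7*x^2 + 11*x - 5
(3) = (c - 4)*(c + 2)
(4) = (s - 2)*(s - 3/2)*(s + 7/2)*(s + 4)
(5) = u^2 - sqrt(2)*u - 60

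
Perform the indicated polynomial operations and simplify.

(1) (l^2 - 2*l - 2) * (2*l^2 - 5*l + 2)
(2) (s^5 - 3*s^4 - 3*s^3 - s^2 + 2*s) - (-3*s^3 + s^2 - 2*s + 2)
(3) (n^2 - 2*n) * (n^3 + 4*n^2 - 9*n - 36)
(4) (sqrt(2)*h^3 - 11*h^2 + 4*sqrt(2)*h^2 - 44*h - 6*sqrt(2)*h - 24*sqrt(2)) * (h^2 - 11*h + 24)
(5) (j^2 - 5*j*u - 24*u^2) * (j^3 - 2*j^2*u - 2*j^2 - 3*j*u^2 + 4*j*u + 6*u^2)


(1) = 2*l^4 - 9*l^3 + 8*l^2 + 6*l - 4
(2) = s^5 - 3*s^4 - 2*s^2 + 4*s - 2
(3) = n^5 + 2*n^4 - 17*n^3 - 18*n^2 + 72*n
(4) = sqrt(2)*h^5 - 11*h^4 - 7*sqrt(2)*h^4 - 26*sqrt(2)*h^3 + 77*h^3 + 138*sqrt(2)*h^2 + 220*h^2 - 1056*h + 120*sqrt(2)*h - 576*sqrt(2)
(5) = j^5 - 7*j^4*u - 2*j^4 - 17*j^3*u^2 + 14*j^3*u + 63*j^2*u^3 + 34*j^2*u^2 + 72*j*u^4 - 126*j*u^3 - 144*u^4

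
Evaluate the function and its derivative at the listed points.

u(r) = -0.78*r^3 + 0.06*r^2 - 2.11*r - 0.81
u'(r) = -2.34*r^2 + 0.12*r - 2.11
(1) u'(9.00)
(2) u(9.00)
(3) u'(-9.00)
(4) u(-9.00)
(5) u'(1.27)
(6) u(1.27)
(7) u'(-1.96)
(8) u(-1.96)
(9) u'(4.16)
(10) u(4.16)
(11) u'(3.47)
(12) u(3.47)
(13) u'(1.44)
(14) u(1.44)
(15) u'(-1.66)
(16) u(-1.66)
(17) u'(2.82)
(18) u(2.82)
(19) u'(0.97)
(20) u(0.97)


(1) = -190.57
(2) = -583.56
(3) = -192.73
(4) = 591.66
(5) = -5.73
(6) = -4.99
(7) = -11.33
(8) = 9.43
(9) = -42.11
(10) = -64.70
(11) = -29.87
(12) = -40.00
(13) = -6.79
(14) = -6.05
(15) = -8.76
(16) = 6.43
(17) = -20.38
(18) = -23.78
(19) = -4.20
(20) = -3.51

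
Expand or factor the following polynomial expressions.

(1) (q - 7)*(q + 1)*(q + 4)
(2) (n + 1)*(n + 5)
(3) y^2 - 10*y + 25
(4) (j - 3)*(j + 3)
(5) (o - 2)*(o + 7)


(1) = q^3 - 2*q^2 - 31*q - 28
(2) = n^2 + 6*n + 5
(3) = (y - 5)^2
(4) = j^2 - 9
(5) = o^2 + 5*o - 14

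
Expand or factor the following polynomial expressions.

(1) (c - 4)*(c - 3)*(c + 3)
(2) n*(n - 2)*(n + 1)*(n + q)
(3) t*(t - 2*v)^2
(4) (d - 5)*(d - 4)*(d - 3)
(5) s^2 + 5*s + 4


(1) = c^3 - 4*c^2 - 9*c + 36
(2) = n^4 + n^3*q - n^3 - n^2*q - 2*n^2 - 2*n*q
(3) = t^3 - 4*t^2*v + 4*t*v^2
(4) = d^3 - 12*d^2 + 47*d - 60
(5) = (s + 1)*(s + 4)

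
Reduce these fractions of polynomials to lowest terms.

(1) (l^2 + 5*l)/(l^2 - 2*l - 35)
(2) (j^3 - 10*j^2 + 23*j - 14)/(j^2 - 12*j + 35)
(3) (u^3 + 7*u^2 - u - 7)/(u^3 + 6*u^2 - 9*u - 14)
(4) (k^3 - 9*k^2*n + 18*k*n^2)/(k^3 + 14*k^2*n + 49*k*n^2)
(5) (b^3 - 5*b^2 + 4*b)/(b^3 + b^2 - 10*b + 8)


(1) = l/(l - 7)
(2) = (j^2 - 3*j + 2)/(j - 5)
(3) = (u - 1)/(u - 2)
(4) = (k^2 - 9*k*n + 18*n^2)/(k^2 + 14*k*n + 49*n^2)
(5) = (b^2 - 4*b)/(b^2 + 2*b - 8)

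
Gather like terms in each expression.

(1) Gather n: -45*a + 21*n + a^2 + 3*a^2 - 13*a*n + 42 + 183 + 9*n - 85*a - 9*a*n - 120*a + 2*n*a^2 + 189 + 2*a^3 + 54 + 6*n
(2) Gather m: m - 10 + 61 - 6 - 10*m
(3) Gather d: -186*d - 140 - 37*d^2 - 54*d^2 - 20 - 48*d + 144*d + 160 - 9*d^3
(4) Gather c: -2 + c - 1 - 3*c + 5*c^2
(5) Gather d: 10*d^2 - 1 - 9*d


(1) = 2*a^3 + 4*a^2 - 250*a + n*(2*a^2 - 22*a + 36) + 468
(2) = 45 - 9*m
(3) = -9*d^3 - 91*d^2 - 90*d
(4) = 5*c^2 - 2*c - 3
(5) = 10*d^2 - 9*d - 1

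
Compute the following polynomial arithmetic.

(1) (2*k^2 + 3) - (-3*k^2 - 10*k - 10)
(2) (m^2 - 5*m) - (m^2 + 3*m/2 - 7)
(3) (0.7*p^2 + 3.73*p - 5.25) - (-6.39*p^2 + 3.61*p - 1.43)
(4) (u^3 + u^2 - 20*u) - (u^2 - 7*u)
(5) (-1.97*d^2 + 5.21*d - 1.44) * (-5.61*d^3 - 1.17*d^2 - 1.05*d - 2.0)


(1) = 5*k^2 + 10*k + 13
(2) = 7 - 13*m/2
(3) = 7.09*p^2 + 0.12*p - 3.82
(4) = u^3 - 13*u
(5) = 11.0517*d^5 - 26.9232*d^4 + 4.0512*d^3 + 0.1543*d^2 - 8.908*d + 2.88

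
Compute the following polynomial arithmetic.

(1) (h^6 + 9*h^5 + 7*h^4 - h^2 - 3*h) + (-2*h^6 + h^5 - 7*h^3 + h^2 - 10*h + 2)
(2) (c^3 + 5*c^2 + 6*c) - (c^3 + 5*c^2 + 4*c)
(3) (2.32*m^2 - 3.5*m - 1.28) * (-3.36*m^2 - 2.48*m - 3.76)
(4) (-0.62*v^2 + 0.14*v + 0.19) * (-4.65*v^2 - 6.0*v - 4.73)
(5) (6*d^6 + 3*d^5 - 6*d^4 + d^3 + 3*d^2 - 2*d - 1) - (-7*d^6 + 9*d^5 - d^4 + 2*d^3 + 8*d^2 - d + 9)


(1) = -h^6 + 10*h^5 + 7*h^4 - 7*h^3 - 13*h + 2
(2) = 2*c
(3) = -7.7952*m^4 + 6.0064*m^3 + 4.2576*m^2 + 16.3344*m + 4.8128
(4) = 2.883*v^4 + 3.069*v^3 + 1.2091*v^2 - 1.8022*v - 0.8987
(5) = 13*d^6 - 6*d^5 - 5*d^4 - d^3 - 5*d^2 - d - 10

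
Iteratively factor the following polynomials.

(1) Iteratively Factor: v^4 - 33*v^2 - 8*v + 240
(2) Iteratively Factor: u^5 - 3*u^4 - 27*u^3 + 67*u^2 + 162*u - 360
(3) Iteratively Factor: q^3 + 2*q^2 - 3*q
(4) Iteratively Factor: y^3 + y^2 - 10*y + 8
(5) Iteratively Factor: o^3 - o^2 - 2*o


(1) = (v - 3)*(v^3 + 3*v^2 - 24*v - 80) = (v - 3)*(v + 4)*(v^2 - v - 20) = (v - 5)*(v - 3)*(v + 4)*(v + 4)
(2) = (u - 3)*(u^4 - 27*u^2 - 14*u + 120) = (u - 3)*(u + 4)*(u^3 - 4*u^2 - 11*u + 30) = (u - 3)*(u + 3)*(u + 4)*(u^2 - 7*u + 10) = (u - 5)*(u - 3)*(u + 3)*(u + 4)*(u - 2)
(3) = (q - 1)*(q^2 + 3*q) = (q - 1)*(q + 3)*(q)
(4) = (y - 1)*(y^2 + 2*y - 8) = (y - 2)*(y - 1)*(y + 4)
(5) = (o + 1)*(o^2 - 2*o) = (o - 2)*(o + 1)*(o)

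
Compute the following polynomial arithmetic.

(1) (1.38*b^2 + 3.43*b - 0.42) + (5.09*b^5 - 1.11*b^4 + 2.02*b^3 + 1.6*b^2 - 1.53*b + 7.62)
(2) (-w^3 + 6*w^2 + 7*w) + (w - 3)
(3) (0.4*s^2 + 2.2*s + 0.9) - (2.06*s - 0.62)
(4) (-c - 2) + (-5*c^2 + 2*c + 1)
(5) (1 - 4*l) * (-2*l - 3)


(1) = 5.09*b^5 - 1.11*b^4 + 2.02*b^3 + 2.98*b^2 + 1.9*b + 7.2
(2) = -w^3 + 6*w^2 + 8*w - 3
(3) = 0.4*s^2 + 0.14*s + 1.52
(4) = -5*c^2 + c - 1
(5) = 8*l^2 + 10*l - 3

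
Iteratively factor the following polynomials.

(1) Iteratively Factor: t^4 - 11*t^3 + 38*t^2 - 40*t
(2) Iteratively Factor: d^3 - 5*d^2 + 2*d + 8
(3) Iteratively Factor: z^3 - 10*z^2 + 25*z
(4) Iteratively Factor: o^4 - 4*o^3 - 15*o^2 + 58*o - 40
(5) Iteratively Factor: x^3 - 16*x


(1) = (t - 5)*(t^3 - 6*t^2 + 8*t) = (t - 5)*(t - 2)*(t^2 - 4*t) = (t - 5)*(t - 4)*(t - 2)*(t)
(2) = (d - 4)*(d^2 - d - 2) = (d - 4)*(d + 1)*(d - 2)
(3) = (z - 5)*(z^2 - 5*z) = z*(z - 5)*(z - 5)
(4) = (o - 1)*(o^3 - 3*o^2 - 18*o + 40) = (o - 1)*(o + 4)*(o^2 - 7*o + 10) = (o - 5)*(o - 1)*(o + 4)*(o - 2)
(5) = (x)*(x^2 - 16) = x*(x - 4)*(x + 4)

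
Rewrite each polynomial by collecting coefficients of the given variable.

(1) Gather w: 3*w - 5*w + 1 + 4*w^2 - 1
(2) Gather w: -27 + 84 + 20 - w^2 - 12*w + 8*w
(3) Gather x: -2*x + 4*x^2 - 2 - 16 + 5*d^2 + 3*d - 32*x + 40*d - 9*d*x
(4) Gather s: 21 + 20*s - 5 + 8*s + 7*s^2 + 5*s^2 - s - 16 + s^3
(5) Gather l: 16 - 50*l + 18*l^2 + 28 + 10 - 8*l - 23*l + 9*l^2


(1) = 4*w^2 - 2*w
(2) = -w^2 - 4*w + 77
(3) = 5*d^2 + 43*d + 4*x^2 + x*(-9*d - 34) - 18
(4) = s^3 + 12*s^2 + 27*s
(5) = 27*l^2 - 81*l + 54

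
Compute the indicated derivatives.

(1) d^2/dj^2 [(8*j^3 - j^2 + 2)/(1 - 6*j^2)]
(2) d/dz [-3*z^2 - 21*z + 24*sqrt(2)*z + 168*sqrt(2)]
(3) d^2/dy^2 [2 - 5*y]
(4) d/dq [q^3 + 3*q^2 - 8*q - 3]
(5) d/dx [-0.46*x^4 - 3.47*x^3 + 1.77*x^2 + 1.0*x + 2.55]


(1) = 2*(-48*j^3 - 198*j^2 - 24*j - 11)/(216*j^6 - 108*j^4 + 18*j^2 - 1)
(2) = -6*z - 21 + 24*sqrt(2)
(3) = 0
(4) = 3*q^2 + 6*q - 8
(5) = -1.84*x^3 - 10.41*x^2 + 3.54*x + 1.0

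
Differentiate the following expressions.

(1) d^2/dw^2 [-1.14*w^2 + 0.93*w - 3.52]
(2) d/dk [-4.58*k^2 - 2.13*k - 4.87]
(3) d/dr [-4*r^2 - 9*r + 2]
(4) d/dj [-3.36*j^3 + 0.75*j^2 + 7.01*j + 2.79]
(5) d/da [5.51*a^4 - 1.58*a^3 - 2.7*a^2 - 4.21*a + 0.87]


(1) = -2.28000000000000
(2) = -9.16*k - 2.13
(3) = -8*r - 9
(4) = -10.08*j^2 + 1.5*j + 7.01
(5) = 22.04*a^3 - 4.74*a^2 - 5.4*a - 4.21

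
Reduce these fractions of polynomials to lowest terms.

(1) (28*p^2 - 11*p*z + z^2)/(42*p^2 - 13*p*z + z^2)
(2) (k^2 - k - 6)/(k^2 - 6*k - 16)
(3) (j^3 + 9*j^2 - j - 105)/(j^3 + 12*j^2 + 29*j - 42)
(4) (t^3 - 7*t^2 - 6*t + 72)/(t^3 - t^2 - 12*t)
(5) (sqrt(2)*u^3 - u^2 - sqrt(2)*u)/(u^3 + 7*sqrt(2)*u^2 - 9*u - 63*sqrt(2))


(1) = (-4*p + z)/(-6*p + z)
(2) = (k - 3)/(k - 8)
(3) = (j^2 + 2*j - 15)/(j^2 + 5*j - 6)
(4) = (t - 6)/t
(5) = (sqrt(2)*u^3 - u^2 - sqrt(2)*u)/(u^3 + 7*sqrt(2)*u^2 - 9*u - 63*sqrt(2))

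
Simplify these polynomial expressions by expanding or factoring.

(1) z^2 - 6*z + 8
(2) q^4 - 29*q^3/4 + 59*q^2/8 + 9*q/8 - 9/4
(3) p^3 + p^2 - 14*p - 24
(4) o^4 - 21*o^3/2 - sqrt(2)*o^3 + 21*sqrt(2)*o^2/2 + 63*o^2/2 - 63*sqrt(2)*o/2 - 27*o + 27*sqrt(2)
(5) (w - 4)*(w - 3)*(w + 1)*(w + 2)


(1) = (z - 4)*(z - 2)
(2) = (q - 6)*(q - 1)*(q - 3/4)*(q + 1/2)
(3) = (p - 4)*(p + 2)*(p + 3)
(4) = (o - 6)*(o - 3)*(o - 3/2)*(o - sqrt(2))
(5) = w^4 - 4*w^3 - 7*w^2 + 22*w + 24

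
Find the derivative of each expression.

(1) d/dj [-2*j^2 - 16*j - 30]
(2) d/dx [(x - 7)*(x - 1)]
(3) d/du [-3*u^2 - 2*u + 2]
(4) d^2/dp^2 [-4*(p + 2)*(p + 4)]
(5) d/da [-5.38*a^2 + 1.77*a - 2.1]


(1) = -4*j - 16
(2) = 2*x - 8
(3) = -6*u - 2
(4) = -8
(5) = 1.77 - 10.76*a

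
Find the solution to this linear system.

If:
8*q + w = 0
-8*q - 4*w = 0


Then:
q = 0
w = 0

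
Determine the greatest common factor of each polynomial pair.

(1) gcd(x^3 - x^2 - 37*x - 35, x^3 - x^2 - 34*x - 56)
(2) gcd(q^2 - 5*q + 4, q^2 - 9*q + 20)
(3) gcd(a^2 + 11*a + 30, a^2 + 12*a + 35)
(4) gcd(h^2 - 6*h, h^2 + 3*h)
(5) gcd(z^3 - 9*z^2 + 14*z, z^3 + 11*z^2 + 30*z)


(1) = gcd((x - 7)*(x + 1)*(x + 5), (x - 7)*(x + 2)*(x + 4)) = x - 7
(2) = gcd((q - 4)*(q - 1), (q - 5)*(q - 4)) = q - 4
(3) = a + 5
(4) = gcd(h*(h - 6), h*(h + 3)) = h
(5) = z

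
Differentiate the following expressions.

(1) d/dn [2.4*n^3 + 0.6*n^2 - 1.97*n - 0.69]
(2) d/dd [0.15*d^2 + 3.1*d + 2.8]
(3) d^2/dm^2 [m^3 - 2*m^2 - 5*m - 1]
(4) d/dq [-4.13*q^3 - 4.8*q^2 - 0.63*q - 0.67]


(1) = 7.2*n^2 + 1.2*n - 1.97
(2) = 0.3*d + 3.1
(3) = 6*m - 4
(4) = -12.39*q^2 - 9.6*q - 0.63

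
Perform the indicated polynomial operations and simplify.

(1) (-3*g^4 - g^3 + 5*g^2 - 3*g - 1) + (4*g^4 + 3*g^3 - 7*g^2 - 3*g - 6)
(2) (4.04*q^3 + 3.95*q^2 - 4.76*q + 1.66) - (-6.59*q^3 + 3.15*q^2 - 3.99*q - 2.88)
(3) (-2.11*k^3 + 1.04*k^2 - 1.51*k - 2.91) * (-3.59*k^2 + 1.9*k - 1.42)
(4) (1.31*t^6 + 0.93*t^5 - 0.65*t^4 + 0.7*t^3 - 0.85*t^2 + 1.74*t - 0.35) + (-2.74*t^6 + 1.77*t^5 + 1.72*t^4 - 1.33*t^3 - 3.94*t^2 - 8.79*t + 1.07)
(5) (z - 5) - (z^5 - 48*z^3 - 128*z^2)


(1) = g^4 + 2*g^3 - 2*g^2 - 6*g - 7
(2) = 10.63*q^3 + 0.8*q^2 - 0.77*q + 4.54
(3) = 7.5749*k^5 - 7.7426*k^4 + 10.3931*k^3 + 6.1011*k^2 - 3.3848*k + 4.1322
(4) = -1.43*t^6 + 2.7*t^5 + 1.07*t^4 - 0.63*t^3 - 4.79*t^2 - 7.05*t + 0.72
(5) = -z^5 + 48*z^3 + 128*z^2 + z - 5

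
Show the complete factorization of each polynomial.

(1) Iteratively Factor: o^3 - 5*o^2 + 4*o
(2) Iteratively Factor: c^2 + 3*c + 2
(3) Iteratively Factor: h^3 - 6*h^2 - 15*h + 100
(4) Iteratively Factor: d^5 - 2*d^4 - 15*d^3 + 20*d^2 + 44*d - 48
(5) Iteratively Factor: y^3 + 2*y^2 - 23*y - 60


(1) = (o - 4)*(o^2 - o) = (o - 4)*(o - 1)*(o)
(2) = (c + 2)*(c + 1)
(3) = (h - 5)*(h^2 - h - 20) = (h - 5)*(h + 4)*(h - 5)
(4) = (d - 2)*(d^4 - 15*d^2 - 10*d + 24) = (d - 2)*(d + 3)*(d^3 - 3*d^2 - 6*d + 8) = (d - 4)*(d - 2)*(d + 3)*(d^2 + d - 2) = (d - 4)*(d - 2)*(d + 2)*(d + 3)*(d - 1)
(5) = (y - 5)*(y^2 + 7*y + 12) = (y - 5)*(y + 4)*(y + 3)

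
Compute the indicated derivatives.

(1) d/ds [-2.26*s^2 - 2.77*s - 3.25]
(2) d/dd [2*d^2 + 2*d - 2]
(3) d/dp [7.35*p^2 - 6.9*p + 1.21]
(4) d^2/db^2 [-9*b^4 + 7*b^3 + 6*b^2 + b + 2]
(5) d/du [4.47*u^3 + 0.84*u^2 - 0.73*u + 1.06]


(1) = -4.52*s - 2.77
(2) = 4*d + 2
(3) = 14.7*p - 6.9
(4) = -108*b^2 + 42*b + 12
(5) = 13.41*u^2 + 1.68*u - 0.73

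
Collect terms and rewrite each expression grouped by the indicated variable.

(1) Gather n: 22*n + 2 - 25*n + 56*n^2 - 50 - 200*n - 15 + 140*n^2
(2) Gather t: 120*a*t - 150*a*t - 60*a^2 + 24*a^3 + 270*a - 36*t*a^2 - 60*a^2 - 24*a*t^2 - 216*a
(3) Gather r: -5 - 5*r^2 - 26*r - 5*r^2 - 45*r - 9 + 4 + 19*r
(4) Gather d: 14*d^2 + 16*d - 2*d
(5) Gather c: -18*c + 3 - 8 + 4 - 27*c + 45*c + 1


(1) = 196*n^2 - 203*n - 63
(2) = 24*a^3 - 120*a^2 - 24*a*t^2 + 54*a + t*(-36*a^2 - 30*a)
(3) = -10*r^2 - 52*r - 10
(4) = 14*d^2 + 14*d
(5) = 0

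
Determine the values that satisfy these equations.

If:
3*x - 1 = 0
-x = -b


Then:
b = 1/3
x = 1/3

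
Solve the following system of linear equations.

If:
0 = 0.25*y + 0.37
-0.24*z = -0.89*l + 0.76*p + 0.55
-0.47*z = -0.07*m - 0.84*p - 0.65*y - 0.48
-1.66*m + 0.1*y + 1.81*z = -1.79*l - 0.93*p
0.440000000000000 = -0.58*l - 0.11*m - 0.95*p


Then:
l = -0.02
m = -2.09
p = -0.21
y = -1.48
z = -1.71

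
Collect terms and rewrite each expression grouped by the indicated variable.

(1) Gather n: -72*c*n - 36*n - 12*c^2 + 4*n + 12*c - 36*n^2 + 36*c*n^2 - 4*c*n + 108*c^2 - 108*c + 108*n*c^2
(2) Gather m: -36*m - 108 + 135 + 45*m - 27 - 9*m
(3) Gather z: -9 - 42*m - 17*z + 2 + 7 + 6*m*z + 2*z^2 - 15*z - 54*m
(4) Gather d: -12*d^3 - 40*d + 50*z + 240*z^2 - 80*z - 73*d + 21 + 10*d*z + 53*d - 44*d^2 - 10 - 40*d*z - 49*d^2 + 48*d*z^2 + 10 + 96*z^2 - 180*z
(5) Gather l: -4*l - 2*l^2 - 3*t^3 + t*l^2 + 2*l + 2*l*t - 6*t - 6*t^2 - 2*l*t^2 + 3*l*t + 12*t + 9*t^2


(1) = 96*c^2 - 96*c + n^2*(36*c - 36) + n*(108*c^2 - 76*c - 32)
(2) = 0
(3) = -96*m + 2*z^2 + z*(6*m - 32)
(4) = -12*d^3 - 93*d^2 + d*(48*z^2 - 30*z - 60) + 336*z^2 - 210*z + 21
(5) = l^2*(t - 2) + l*(-2*t^2 + 5*t - 2) - 3*t^3 + 3*t^2 + 6*t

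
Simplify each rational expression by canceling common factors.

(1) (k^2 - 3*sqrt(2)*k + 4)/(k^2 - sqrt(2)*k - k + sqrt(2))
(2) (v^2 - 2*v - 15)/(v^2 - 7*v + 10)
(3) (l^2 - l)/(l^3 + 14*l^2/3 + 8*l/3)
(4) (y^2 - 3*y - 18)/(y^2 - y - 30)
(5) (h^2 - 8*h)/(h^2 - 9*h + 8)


(1) = (k - 2*sqrt(2))/(k - 1)
(2) = (v + 3)/(v - 2)
(3) = (3*l - 3)/(3*l^2 + 14*l + 8)
(4) = (y + 3)/(y + 5)
(5) = h/(h - 1)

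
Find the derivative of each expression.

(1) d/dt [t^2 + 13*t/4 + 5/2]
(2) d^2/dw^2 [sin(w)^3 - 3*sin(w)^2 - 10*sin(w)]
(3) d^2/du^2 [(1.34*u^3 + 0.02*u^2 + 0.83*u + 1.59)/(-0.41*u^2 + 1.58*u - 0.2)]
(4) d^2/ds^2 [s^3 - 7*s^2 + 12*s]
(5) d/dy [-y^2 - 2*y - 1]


(1) = 2*t + 13/4
(2) = -9*sin(w)^3 + 12*sin(w)^2 + 16*sin(w) - 6
(3) = (-6.77555*u^3 + 0.946806*u^2 + 6.266772*u - 8.203952)/(0.068921*u^6 - 0.796794*u^5 + 3.171432*u^4 - 4.721672*u^3 + 1.54704*u^2 - 0.1896*u + 0.008)
(4) = 6*s - 14
(5) = -2*y - 2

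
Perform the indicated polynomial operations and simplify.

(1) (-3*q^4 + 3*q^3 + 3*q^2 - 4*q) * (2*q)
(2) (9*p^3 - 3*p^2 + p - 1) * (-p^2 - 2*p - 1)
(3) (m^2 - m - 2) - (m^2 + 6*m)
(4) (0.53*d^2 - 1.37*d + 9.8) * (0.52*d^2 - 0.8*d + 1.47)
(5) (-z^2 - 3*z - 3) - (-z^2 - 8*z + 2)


(1) = -6*q^5 + 6*q^4 + 6*q^3 - 8*q^2
(2) = -9*p^5 - 15*p^4 - 4*p^3 + 2*p^2 + p + 1
(3) = -7*m - 2
(4) = 0.2756*d^4 - 1.1364*d^3 + 6.9711*d^2 - 9.8539*d + 14.406
(5) = 5*z - 5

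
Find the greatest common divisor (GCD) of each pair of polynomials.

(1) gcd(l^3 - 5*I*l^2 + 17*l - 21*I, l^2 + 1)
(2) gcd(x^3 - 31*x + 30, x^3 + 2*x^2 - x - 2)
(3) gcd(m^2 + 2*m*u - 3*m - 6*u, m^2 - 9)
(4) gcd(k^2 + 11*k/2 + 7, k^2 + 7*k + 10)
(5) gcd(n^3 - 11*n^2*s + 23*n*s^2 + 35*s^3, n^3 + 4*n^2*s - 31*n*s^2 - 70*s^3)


(1) = l - I
(2) = x - 1
(3) = m - 3
(4) = k + 2
(5) = -n + 5*s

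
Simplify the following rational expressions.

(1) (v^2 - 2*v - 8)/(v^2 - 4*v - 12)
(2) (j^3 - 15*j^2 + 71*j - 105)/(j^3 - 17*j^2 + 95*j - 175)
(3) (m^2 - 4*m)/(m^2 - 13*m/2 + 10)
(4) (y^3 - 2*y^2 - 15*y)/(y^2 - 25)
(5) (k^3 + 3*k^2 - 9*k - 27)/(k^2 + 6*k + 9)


(1) = (v - 4)/(v - 6)
(2) = (j - 3)/(j - 5)
(3) = 2*m/(2*m - 5)
(4) = (y^2 + 3*y)/(y + 5)
(5) = k - 3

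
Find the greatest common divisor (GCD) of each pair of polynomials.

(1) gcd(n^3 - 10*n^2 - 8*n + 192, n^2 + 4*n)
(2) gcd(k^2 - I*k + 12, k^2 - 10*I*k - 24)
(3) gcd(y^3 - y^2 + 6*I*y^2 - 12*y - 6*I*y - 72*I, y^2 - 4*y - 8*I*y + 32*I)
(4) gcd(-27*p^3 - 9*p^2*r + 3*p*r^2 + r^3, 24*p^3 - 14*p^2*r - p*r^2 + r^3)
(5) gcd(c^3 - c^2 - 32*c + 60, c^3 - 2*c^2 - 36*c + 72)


(1) = n + 4
(2) = gcd((k - 4*I)*(k + 3*I), (k - 6*I)*(k - 4*I)) = k - 4*I
(3) = y - 4
(4) = 3*p - r
(5) = gcd((c - 5)*(c - 2)*(c + 6), (c - 6)*(c - 2)*(c + 6)) = c^2 + 4*c - 12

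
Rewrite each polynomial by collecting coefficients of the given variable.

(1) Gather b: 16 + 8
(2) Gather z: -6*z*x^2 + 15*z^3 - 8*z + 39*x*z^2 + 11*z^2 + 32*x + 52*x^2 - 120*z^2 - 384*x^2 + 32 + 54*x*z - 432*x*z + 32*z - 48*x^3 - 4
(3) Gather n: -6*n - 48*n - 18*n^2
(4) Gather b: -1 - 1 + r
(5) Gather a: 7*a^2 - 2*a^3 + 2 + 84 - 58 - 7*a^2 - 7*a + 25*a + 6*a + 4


(1) = 24
(2) = -48*x^3 - 332*x^2 + 32*x + 15*z^3 + z^2*(39*x - 109) + z*(-6*x^2 - 378*x + 24) + 28
(3) = -18*n^2 - 54*n
(4) = r - 2
(5) = -2*a^3 + 24*a + 32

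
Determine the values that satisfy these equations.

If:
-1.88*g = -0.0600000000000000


Then:
g = 0.03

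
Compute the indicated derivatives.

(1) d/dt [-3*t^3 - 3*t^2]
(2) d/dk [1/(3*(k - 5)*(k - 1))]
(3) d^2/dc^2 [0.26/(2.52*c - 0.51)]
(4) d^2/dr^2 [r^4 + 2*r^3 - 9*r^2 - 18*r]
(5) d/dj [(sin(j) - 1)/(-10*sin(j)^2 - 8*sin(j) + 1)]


(1) = 3*t*(-3*t - 2)
(2) = 2*(3 - k)/(3*(k^4 - 12*k^3 + 46*k^2 - 60*k + 25))
(3) = 3.302208/(2.52*c - 0.51)^3
(4) = 12*r^2 + 12*r - 18
(5) = (10*sin(j)^2 - 20*sin(j) - 7)*cos(j)/(10*sin(j)^2 + 8*sin(j) - 1)^2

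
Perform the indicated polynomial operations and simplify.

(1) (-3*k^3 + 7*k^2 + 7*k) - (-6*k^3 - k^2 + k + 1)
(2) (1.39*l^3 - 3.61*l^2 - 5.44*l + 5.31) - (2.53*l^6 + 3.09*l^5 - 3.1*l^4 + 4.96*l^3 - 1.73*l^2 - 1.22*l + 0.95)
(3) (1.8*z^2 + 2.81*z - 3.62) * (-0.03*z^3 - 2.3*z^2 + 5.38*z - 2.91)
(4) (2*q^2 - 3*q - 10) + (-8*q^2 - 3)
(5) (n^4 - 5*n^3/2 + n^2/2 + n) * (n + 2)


(1) = 3*k^3 + 8*k^2 + 6*k - 1
(2) = -2.53*l^6 - 3.09*l^5 + 3.1*l^4 - 3.57*l^3 - 1.88*l^2 - 4.22*l + 4.36
(3) = -0.054*z^5 - 4.2243*z^4 + 3.3296*z^3 + 18.2058*z^2 - 27.6527*z + 10.5342
(4) = -6*q^2 - 3*q - 13
(5) = n^5 - n^4/2 - 9*n^3/2 + 2*n^2 + 2*n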